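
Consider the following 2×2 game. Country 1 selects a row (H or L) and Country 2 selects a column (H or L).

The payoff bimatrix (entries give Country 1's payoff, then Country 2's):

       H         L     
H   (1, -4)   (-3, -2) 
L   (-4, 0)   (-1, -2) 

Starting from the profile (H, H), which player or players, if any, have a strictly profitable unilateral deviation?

Country 1 at (H, H) earns 1; deviating to L yields -4 — not better.
Country 2 earns -4; deviating to L yields -2 — a strict improvement.
Only Country 2 has a strictly profitable deviation.

Country 2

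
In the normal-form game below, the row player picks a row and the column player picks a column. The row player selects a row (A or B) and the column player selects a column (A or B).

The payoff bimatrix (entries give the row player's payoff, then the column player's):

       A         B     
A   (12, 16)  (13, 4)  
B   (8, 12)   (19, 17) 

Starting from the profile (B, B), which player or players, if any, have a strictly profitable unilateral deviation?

The row player at (B, B) earns 19; deviating to A yields 13 — not better.
The column player earns 17; deviating to A yields 12 — not better.
Neither player can strictly improve; the profile is a Nash equilibrium.

Neither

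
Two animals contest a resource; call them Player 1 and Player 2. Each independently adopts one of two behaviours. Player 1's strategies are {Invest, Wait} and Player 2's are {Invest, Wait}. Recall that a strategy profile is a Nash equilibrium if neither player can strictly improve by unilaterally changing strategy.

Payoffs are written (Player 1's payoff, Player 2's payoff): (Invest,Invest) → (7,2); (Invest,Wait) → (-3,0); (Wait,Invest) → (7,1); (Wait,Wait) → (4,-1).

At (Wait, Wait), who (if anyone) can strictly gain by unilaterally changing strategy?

Player 1 at (Wait, Wait) earns 4; deviating to Invest yields -3 — not better.
Player 2 earns -1; deviating to Invest yields 1 — a strict improvement.
Only Player 2 has a strictly profitable deviation.

Player 2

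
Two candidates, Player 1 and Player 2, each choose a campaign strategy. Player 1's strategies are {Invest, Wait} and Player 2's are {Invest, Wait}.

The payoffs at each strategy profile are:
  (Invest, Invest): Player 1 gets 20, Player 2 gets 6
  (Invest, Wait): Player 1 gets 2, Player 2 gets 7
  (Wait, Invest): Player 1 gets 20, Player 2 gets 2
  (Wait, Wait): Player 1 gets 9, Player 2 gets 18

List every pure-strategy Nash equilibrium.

(Wait, Wait)

(Invest, Invest): Player 2 prefers Wait (7 > 6) — not an equilibrium.
(Invest, Wait): Player 1 prefers Wait (9 > 2) — not an equilibrium.
(Wait, Invest): Player 2 prefers Wait (18 > 2) — not an equilibrium.
(Wait, Wait): Player 1 gets 9 ≥ 2 from Invest, and Player 2 gets 18 ≥ 2 from Invest — Nash equilibrium.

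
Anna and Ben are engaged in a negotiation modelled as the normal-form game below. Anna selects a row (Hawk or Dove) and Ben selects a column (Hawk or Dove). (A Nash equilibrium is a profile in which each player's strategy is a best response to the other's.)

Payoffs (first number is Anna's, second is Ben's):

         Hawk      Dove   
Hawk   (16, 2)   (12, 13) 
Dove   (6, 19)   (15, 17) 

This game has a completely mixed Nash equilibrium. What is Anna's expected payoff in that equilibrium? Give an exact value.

168/13

First find q, the probability Ben plays Hawk, from Anna's indifference between Hawk and Dove: 16q + 12(1−q) = 6q + 15(1−q), giving q = 3/13.
Since Anna is indifferent in equilibrium, Anna's expected payoff equals the payoff from either row against (3/13, 10/13). Using Hawk: 16(3/13) + 12(10/13) = 168/13.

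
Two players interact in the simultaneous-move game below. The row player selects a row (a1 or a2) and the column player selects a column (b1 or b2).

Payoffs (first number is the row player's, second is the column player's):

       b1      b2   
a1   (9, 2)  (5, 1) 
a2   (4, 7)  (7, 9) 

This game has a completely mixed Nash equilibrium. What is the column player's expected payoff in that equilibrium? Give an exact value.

11/3

First find x, the probability the row player plays a1, from the column player's indifference between b1 and b2: 2x + 7(1−x) = x + 9(1−x), giving x = 2/3.
Since the column player is indifferent in equilibrium, the column player's expected payoff equals the payoff from either column against (2/3, 1/3). Using b1: 2(2/3) + 7(1/3) = 11/3.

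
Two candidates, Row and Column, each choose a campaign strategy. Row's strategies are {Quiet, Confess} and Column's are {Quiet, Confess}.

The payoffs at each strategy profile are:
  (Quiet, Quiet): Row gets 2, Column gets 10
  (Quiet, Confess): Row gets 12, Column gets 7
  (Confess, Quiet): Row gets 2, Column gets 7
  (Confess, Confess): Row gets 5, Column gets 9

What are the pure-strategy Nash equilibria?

(Quiet, Quiet): Row gets 2 ≥ 2 from Confess, and Column gets 10 ≥ 7 from Confess — Nash equilibrium.
(Quiet, Confess): Column prefers Quiet (10 > 7) — not an equilibrium.
(Confess, Quiet): Column prefers Confess (9 > 7) — not an equilibrium.
(Confess, Confess): Row prefers Quiet (12 > 5) — not an equilibrium.

(Quiet, Quiet)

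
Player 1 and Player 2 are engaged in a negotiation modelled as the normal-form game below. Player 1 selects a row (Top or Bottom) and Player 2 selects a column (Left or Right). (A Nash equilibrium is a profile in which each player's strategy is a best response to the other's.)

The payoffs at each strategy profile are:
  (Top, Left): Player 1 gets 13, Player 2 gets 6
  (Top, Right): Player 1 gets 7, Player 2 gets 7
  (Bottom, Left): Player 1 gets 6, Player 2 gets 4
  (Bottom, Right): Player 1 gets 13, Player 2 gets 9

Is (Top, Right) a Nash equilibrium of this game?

At (Top, Right), Player 1 earns 7; switching to Bottom would give 13, so Player 1 would deviate.
Player 2 earns 7; switching to Left would give 6, so Player 2 has no profitable deviation.
Since at least one player can profitably deviate, this is not a Nash equilibrium.

No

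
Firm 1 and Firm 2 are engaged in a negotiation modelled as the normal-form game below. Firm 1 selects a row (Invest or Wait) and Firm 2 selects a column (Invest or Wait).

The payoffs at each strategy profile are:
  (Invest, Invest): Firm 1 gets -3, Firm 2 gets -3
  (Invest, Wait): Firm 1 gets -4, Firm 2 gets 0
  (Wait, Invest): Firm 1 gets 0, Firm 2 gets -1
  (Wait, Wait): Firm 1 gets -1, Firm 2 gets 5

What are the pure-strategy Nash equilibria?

(Wait, Wait)

(Invest, Invest): Firm 1 prefers Wait (0 > -3); Firm 2 prefers Wait (0 > -3) — not an equilibrium.
(Invest, Wait): Firm 1 prefers Wait (-1 > -4) — not an equilibrium.
(Wait, Invest): Firm 2 prefers Wait (5 > -1) — not an equilibrium.
(Wait, Wait): Firm 1 gets -1 ≥ -4 from Invest, and Firm 2 gets 5 ≥ -1 from Invest — Nash equilibrium.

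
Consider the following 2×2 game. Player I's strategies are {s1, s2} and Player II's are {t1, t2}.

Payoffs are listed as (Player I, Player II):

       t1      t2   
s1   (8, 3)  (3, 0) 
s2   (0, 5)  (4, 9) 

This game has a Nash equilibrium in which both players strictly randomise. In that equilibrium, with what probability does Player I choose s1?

Let r be the probability that Player I plays s1. In a completely mixed equilibrium, Player II must be indifferent between t1 and t2.
Player II's expected payoff from t1 is 3r + 5(1−r); from t2 it is 9(1−r).
Setting these equal: −2r + 5 = −9r + 9, so r = 4/7.

4/7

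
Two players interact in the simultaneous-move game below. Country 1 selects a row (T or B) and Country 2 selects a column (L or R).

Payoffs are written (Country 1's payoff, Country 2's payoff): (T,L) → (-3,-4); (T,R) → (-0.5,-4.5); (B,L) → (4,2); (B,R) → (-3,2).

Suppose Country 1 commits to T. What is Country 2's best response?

Against T, Country 2 earns -4 from L and -4.5 from R.
So L is the best response.

L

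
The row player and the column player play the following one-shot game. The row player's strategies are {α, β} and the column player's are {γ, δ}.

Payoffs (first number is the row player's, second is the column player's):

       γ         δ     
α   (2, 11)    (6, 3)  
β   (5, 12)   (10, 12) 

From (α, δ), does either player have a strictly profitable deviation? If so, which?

Both

The row player at (α, δ) earns 6; deviating to β yields 10 — a strict improvement.
The column player earns 3; deviating to γ yields 11 — a strict improvement.
Both the row player and the column player have strictly profitable deviations.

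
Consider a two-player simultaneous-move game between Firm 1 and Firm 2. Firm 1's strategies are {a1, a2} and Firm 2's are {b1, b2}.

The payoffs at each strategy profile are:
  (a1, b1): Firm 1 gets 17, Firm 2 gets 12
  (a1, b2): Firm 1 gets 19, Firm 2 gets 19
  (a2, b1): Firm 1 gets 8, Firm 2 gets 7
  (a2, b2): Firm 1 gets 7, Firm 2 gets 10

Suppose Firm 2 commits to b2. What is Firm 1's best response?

Against b2, Firm 1 earns 19 from a1 and 7 from a2.
So a1 is the best response.

a1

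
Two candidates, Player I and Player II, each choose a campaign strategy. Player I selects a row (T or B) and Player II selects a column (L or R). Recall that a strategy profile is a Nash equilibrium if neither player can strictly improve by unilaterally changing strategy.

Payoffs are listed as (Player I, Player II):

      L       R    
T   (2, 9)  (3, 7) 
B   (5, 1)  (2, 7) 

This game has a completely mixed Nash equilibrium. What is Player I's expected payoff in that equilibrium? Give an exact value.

First find y, the probability Player II plays L, from Player I's indifference between T and B: 2y + 3(1−y) = 5y + 2(1−y), giving y = 1/4.
Since Player I is indifferent in equilibrium, Player I's expected payoff equals the payoff from either row against (1/4, 3/4). Using T: 2(1/4) + 3(3/4) = 11/4.

11/4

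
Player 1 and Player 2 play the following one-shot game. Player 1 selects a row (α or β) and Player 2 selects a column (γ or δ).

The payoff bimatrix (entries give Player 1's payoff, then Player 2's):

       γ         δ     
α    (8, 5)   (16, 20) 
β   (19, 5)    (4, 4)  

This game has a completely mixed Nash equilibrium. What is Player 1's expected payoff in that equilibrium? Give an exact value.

272/23

First find q, the probability Player 2 plays γ, from Player 1's indifference between α and β: 8q + 16(1−q) = 19q + 4(1−q), giving q = 12/23.
Since Player 1 is indifferent in equilibrium, Player 1's expected payoff equals the payoff from either row against (12/23, 11/23). Using α: 8(12/23) + 16(11/23) = 272/23.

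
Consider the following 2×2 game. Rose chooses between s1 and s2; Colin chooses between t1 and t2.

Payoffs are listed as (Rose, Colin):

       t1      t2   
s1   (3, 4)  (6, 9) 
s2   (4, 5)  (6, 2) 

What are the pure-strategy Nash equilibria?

(s1, t2) and (s2, t1)

(s1, t1): Rose prefers s2 (4 > 3); Colin prefers t2 (9 > 4) — not an equilibrium.
(s1, t2): Rose gets 6 ≥ 6 from s2, and Colin gets 9 ≥ 4 from t1 — Nash equilibrium.
(s2, t1): Rose gets 4 ≥ 3 from s1, and Colin gets 5 ≥ 2 from t2 — Nash equilibrium.
(s2, t2): Colin prefers t1 (5 > 2) — not an equilibrium.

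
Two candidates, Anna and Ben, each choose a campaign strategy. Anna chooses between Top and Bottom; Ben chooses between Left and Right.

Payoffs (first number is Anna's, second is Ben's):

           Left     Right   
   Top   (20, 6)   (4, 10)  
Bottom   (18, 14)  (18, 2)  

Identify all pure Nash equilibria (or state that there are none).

none

(Top, Left): Ben prefers Right (10 > 6) — not an equilibrium.
(Top, Right): Anna prefers Bottom (18 > 4) — not an equilibrium.
(Bottom, Left): Anna prefers Top (20 > 18) — not an equilibrium.
(Bottom, Right): Ben prefers Left (14 > 2) — not an equilibrium.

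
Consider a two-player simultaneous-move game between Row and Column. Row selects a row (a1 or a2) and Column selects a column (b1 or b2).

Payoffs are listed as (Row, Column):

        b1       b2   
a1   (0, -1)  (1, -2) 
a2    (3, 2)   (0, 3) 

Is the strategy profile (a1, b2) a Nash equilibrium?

No

At (a1, b2), Row earns 1; switching to a2 would give 0, so Row has no profitable deviation.
Column earns -2; switching to b1 would give -1, so Column would deviate.
Since at least one player can profitably deviate, this is not a Nash equilibrium.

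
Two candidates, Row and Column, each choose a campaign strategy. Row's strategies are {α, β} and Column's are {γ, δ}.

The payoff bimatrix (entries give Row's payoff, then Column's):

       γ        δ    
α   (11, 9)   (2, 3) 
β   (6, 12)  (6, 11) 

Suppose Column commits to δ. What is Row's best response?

Against δ, Row earns 2 from α and 6 from β.
So β is the best response.

β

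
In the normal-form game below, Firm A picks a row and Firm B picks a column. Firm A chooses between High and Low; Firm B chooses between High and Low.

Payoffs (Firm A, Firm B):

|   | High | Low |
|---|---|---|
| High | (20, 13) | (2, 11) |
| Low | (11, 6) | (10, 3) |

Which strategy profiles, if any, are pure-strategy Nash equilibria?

(High, High)

(High, High): Firm A gets 20 ≥ 11 from Low, and Firm B gets 13 ≥ 11 from Low — Nash equilibrium.
(High, Low): Firm A prefers Low (10 > 2); Firm B prefers High (13 > 11) — not an equilibrium.
(Low, High): Firm A prefers High (20 > 11) — not an equilibrium.
(Low, Low): Firm B prefers High (6 > 3) — not an equilibrium.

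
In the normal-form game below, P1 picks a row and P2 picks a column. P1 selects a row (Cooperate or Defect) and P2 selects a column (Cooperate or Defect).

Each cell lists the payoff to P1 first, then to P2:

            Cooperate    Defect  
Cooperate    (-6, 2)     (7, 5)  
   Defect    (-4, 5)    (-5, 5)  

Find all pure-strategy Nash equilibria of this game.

(Cooperate, Cooperate): P1 prefers Defect (-4 > -6); P2 prefers Defect (5 > 2) — not an equilibrium.
(Cooperate, Defect): P1 gets 7 ≥ -5 from Defect, and P2 gets 5 ≥ 2 from Cooperate — Nash equilibrium.
(Defect, Cooperate): P1 gets -4 ≥ -6 from Cooperate, and P2 gets 5 ≥ 5 from Defect — Nash equilibrium.
(Defect, Defect): P1 prefers Cooperate (7 > -5) — not an equilibrium.

(Cooperate, Defect) and (Defect, Cooperate)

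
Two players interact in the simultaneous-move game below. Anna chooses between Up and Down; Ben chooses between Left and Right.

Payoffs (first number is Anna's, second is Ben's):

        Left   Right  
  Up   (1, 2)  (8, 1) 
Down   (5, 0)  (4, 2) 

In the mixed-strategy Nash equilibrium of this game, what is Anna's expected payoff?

9/2

First find y, the probability Ben plays Left, from Anna's indifference between Up and Down: y + 8(1−y) = 5y + 4(1−y), giving y = 1/2.
Since Anna is indifferent in equilibrium, Anna's expected payoff equals the payoff from either row against (1/2, 1/2). Using Up: (1/2) + 8(1/2) = 9/2.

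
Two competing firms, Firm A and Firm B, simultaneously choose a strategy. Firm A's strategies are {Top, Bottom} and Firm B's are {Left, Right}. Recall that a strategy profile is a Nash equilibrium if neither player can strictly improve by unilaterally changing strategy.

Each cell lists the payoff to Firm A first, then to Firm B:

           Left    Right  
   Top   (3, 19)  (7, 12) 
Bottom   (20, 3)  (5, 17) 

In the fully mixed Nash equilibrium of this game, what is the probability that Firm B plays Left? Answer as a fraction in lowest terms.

Let q be the probability that Firm B plays Left. In a completely mixed equilibrium, Firm A must be indifferent between Top and Bottom.
Firm A's expected payoff from Top is 3q + 7(1−q); from Bottom it is 20q + 5(1−q).
Setting these equal: −4q + 7 = 15q + 5, so q = 2/19.

2/19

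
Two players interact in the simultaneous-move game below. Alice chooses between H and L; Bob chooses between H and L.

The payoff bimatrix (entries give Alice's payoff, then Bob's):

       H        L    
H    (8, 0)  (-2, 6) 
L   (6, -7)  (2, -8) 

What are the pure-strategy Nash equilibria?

(H, H): Bob prefers L (6 > 0) — not an equilibrium.
(H, L): Alice prefers L (2 > -2) — not an equilibrium.
(L, H): Alice prefers H (8 > 6) — not an equilibrium.
(L, L): Bob prefers H (-7 > -8) — not an equilibrium.

none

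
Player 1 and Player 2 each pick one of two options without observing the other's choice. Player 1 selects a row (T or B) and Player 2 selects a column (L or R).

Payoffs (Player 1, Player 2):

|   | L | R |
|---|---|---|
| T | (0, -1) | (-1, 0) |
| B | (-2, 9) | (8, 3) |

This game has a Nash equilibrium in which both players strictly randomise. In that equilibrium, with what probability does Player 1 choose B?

Let x be the probability that Player 1 plays T. In a completely mixed equilibrium, Player 2 must be indifferent between L and R.
Player 2's expected payoff from L is −x + 9(1−x); from R it is 3(1−x).
Setting these equal: −10x + 9 = −3x + 3, so x = 6/7.
Therefore Player 1 plays B with probability 1 − 6/7 = 1/7.

1/7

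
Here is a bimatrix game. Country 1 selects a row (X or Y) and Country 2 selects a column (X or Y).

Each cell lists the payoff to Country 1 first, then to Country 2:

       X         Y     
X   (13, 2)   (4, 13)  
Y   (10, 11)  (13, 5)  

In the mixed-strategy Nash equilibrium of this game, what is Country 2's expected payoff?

First find x, the probability Country 1 plays X, from Country 2's indifference between X and Y: 2x + 11(1−x) = 13x + 5(1−x), giving x = 6/17.
Since Country 2 is indifferent in equilibrium, Country 2's expected payoff equals the payoff from either column against (6/17, 11/17). Using X: 2(6/17) + 11(11/17) = 133/17.

133/17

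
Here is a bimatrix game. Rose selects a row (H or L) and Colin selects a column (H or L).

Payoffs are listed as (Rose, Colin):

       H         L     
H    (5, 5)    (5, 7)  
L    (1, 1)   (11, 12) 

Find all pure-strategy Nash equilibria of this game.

(H, H): Colin prefers L (7 > 5) — not an equilibrium.
(H, L): Rose prefers L (11 > 5) — not an equilibrium.
(L, H): Rose prefers H (5 > 1); Colin prefers L (12 > 1) — not an equilibrium.
(L, L): Rose gets 11 ≥ 5 from H, and Colin gets 12 ≥ 1 from H — Nash equilibrium.

(L, L)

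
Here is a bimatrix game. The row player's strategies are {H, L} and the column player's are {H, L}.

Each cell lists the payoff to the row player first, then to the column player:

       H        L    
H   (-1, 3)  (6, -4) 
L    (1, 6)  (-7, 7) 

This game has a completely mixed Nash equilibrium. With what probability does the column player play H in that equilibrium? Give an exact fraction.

13/15

Let q be the probability that the column player plays H. In a completely mixed equilibrium, the row player must be indifferent between H and L.
The row player's expected payoff from H is −q + 6(1−q); from L it is q − 7(1−q).
Setting these equal: −7q + 6 = 8q − 7, so q = 13/15.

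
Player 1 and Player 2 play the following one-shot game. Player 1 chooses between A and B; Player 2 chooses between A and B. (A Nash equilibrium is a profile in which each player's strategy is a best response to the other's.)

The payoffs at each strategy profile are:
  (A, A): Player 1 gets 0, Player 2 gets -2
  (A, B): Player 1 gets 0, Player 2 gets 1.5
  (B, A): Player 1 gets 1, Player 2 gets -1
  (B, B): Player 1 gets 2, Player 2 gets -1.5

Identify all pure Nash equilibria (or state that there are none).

(B, A)

(A, A): Player 1 prefers B (1 > 0); Player 2 prefers B (1.5 > -2) — not an equilibrium.
(A, B): Player 1 prefers B (2 > 0) — not an equilibrium.
(B, A): Player 1 gets 1 ≥ 0 from A, and Player 2 gets -1 ≥ -1.5 from B — Nash equilibrium.
(B, B): Player 2 prefers A (-1 > -1.5) — not an equilibrium.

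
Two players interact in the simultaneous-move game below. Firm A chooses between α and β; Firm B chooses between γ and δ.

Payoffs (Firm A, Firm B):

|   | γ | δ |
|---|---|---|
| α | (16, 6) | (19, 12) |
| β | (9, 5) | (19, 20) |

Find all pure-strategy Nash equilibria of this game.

(α, δ) and (β, δ)

(α, γ): Firm B prefers δ (12 > 6) — not an equilibrium.
(α, δ): Firm A gets 19 ≥ 19 from β, and Firm B gets 12 ≥ 6 from γ — Nash equilibrium.
(β, γ): Firm A prefers α (16 > 9); Firm B prefers δ (20 > 5) — not an equilibrium.
(β, δ): Firm A gets 19 ≥ 19 from α, and Firm B gets 20 ≥ 5 from γ — Nash equilibrium.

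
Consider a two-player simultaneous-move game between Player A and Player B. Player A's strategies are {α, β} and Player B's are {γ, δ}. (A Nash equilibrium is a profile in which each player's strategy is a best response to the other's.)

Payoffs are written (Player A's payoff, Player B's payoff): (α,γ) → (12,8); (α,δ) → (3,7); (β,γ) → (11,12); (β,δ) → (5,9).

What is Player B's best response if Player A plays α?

Against α, Player B earns 8 from γ and 7 from δ.
So γ is the best response.

γ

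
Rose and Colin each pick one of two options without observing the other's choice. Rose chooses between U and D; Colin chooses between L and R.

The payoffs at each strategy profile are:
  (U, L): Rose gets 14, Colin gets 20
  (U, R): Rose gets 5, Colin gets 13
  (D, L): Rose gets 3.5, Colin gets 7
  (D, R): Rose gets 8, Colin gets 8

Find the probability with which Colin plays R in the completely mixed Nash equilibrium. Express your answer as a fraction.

7/9

Let q be the probability that Colin plays L. In a completely mixed equilibrium, Rose must be indifferent between U and D.
Rose's expected payoff from U is 14q + 5(1−q); from D it is 3.5q + 8(1−q).
Setting these equal: 9q + 5 = −4.5q + 8, so q = 2/9.
Therefore Colin plays R with probability 1 − 2/9 = 7/9.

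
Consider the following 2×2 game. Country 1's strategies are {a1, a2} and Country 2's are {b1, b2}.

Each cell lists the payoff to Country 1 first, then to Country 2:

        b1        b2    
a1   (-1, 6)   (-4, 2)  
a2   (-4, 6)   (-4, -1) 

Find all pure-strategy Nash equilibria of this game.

(a1, b1)

(a1, b1): Country 1 gets -1 ≥ -4 from a2, and Country 2 gets 6 ≥ 2 from b2 — Nash equilibrium.
(a1, b2): Country 2 prefers b1 (6 > 2) — not an equilibrium.
(a2, b1): Country 1 prefers a1 (-1 > -4) — not an equilibrium.
(a2, b2): Country 2 prefers b1 (6 > -1) — not an equilibrium.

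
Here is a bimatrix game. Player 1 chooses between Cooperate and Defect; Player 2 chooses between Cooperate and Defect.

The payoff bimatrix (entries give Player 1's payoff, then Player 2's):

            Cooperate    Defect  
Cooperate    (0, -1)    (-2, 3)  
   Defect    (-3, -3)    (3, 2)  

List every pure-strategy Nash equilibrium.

(Cooperate, Cooperate): Player 2 prefers Defect (3 > -1) — not an equilibrium.
(Cooperate, Defect): Player 1 prefers Defect (3 > -2) — not an equilibrium.
(Defect, Cooperate): Player 1 prefers Cooperate (0 > -3); Player 2 prefers Defect (2 > -3) — not an equilibrium.
(Defect, Defect): Player 1 gets 3 ≥ -2 from Cooperate, and Player 2 gets 2 ≥ -3 from Cooperate — Nash equilibrium.

(Defect, Defect)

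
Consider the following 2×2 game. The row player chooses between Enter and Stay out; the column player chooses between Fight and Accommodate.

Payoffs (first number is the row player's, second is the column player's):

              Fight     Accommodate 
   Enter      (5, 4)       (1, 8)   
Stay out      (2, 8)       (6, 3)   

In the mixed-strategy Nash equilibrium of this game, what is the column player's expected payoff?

First find x, the probability the row player plays Enter, from the column player's indifference between Fight and Accommodate: 4x + 8(1−x) = 8x + 3(1−x), giving x = 5/9.
Since the column player is indifferent in equilibrium, the column player's expected payoff equals the payoff from either column against (5/9, 4/9). Using Fight: 4(5/9) + 8(4/9) = 52/9.

52/9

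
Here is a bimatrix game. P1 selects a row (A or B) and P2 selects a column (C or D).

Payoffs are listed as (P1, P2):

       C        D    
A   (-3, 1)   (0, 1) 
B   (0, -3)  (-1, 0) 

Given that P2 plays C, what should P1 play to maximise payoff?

Against C, P1 earns -3 from A and 0 from B.
So B is the best response.

B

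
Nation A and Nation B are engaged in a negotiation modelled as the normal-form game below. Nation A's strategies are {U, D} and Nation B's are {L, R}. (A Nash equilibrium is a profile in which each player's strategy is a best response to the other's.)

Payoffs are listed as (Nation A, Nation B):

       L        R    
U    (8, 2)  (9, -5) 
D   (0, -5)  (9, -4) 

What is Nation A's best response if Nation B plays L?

U

Against L, Nation A earns 8 from U and 0 from D.
So U is the best response.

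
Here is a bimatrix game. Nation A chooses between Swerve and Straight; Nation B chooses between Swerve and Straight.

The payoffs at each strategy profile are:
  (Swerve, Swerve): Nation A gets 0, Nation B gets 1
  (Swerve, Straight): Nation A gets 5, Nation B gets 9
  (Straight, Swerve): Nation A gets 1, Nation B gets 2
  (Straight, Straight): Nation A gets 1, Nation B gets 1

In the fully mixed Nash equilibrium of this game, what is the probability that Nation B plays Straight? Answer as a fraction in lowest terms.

Let y be the probability that Nation B plays Swerve. In a completely mixed equilibrium, Nation A must be indifferent between Swerve and Straight.
Nation A's expected payoff from Swerve is 5(1−y); from Straight it is y + (1−y).
Setting these equal: −5y + 5 = 1, so y = 4/5.
Therefore Nation B plays Straight with probability 1 − 4/5 = 1/5.

1/5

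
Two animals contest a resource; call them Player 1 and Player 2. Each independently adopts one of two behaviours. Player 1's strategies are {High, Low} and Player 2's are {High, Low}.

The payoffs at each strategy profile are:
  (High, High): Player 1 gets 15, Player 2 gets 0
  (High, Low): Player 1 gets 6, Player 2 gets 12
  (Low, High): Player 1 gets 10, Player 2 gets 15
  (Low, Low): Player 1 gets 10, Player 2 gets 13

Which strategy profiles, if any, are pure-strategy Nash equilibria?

none

(High, High): Player 2 prefers Low (12 > 0) — not an equilibrium.
(High, Low): Player 1 prefers Low (10 > 6) — not an equilibrium.
(Low, High): Player 1 prefers High (15 > 10) — not an equilibrium.
(Low, Low): Player 2 prefers High (15 > 13) — not an equilibrium.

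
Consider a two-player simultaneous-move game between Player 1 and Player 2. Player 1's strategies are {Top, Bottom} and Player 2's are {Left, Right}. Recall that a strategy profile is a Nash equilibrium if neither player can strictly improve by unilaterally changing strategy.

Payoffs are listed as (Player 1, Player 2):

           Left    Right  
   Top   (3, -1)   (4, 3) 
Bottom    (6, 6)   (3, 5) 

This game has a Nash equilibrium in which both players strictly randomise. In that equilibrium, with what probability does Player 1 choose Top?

1/5

Let p be the probability that Player 1 plays Top. In a completely mixed equilibrium, Player 2 must be indifferent between Left and Right.
Player 2's expected payoff from Left is −p + 6(1−p); from Right it is 3p + 5(1−p).
Setting these equal: −7p + 6 = −2p + 5, so p = 1/5.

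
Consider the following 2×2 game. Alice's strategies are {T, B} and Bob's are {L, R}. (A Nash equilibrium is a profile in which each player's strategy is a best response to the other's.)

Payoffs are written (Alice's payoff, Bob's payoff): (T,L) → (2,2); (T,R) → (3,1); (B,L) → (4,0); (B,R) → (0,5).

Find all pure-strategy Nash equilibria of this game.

none

(T, L): Alice prefers B (4 > 2) — not an equilibrium.
(T, R): Bob prefers L (2 > 1) — not an equilibrium.
(B, L): Bob prefers R (5 > 0) — not an equilibrium.
(B, R): Alice prefers T (3 > 0) — not an equilibrium.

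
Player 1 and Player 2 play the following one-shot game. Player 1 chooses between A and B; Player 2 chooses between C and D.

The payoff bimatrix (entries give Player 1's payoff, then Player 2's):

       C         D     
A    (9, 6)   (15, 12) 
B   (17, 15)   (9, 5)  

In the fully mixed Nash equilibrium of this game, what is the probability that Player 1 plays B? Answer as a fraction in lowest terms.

3/8

Let r be the probability that Player 1 plays A. In a completely mixed equilibrium, Player 2 must be indifferent between C and D.
Player 2's expected payoff from C is 6r + 15(1−r); from D it is 12r + 5(1−r).
Setting these equal: −9r + 15 = 7r + 5, so r = 5/8.
Therefore Player 1 plays B with probability 1 − 5/8 = 3/8.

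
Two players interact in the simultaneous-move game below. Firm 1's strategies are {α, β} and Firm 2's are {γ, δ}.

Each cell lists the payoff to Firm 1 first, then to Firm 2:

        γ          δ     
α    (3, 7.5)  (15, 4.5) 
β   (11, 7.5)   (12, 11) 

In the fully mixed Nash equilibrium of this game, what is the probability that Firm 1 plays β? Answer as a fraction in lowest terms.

6/13

Let x be the probability that Firm 1 plays α. In a completely mixed equilibrium, Firm 2 must be indifferent between γ and δ.
Firm 2's expected payoff from γ is 7.5x + 7.5(1−x); from δ it is 4.5x + 11(1−x).
Setting these equal: 7.5 = −6.5x + 11, so x = 7/13.
Therefore Firm 1 plays β with probability 1 − 7/13 = 6/13.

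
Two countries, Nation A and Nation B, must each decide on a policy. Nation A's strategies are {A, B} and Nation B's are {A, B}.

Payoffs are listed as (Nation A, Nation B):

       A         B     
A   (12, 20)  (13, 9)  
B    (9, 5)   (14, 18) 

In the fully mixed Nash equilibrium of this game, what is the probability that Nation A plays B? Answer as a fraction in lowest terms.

Let p be the probability that Nation A plays A. In a completely mixed equilibrium, Nation B must be indifferent between A and B.
Nation B's expected payoff from A is 20p + 5(1−p); from B it is 9p + 18(1−p).
Setting these equal: 15p + 5 = −9p + 18, so p = 13/24.
Therefore Nation A plays B with probability 1 − 13/24 = 11/24.

11/24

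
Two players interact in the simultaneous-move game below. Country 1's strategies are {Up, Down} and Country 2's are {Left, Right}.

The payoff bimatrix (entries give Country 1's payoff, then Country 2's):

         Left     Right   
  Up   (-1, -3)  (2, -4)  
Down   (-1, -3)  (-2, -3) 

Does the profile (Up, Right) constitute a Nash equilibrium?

No

At (Up, Right), Country 1 earns 2; switching to Down would give -2, so Country 1 has no profitable deviation.
Country 2 earns -4; switching to Left would give -3, so Country 2 would deviate.
Since at least one player can profitably deviate, this is not a Nash equilibrium.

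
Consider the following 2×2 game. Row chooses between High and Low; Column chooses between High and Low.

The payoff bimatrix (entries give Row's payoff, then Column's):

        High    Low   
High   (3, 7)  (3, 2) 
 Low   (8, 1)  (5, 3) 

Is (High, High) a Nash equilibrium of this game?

At (High, High), Row earns 3; switching to Low would give 8, so Row would deviate.
Column earns 7; switching to Low would give 2, so Column has no profitable deviation.
Since at least one player can profitably deviate, this is not a Nash equilibrium.

No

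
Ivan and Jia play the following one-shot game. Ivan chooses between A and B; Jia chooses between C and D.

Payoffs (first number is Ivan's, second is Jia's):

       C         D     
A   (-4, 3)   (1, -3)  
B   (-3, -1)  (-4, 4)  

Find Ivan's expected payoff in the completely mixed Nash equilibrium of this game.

First find y, the probability Jia plays C, from Ivan's indifference between A and B: −4y + (1−y) = −3y − 4(1−y), giving y = 5/6.
Since Ivan is indifferent in equilibrium, Ivan's expected payoff equals the payoff from either row against (5/6, 1/6). Using A: −4(5/6) + (1/6) = -19/6.

-19/6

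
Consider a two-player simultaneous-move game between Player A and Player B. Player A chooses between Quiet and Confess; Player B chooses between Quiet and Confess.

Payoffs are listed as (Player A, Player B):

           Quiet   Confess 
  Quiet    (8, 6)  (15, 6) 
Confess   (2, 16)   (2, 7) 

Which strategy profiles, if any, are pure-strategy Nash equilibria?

(Quiet, Quiet): Player A gets 8 ≥ 2 from Confess, and Player B gets 6 ≥ 6 from Confess — Nash equilibrium.
(Quiet, Confess): Player A gets 15 ≥ 2 from Confess, and Player B gets 6 ≥ 6 from Quiet — Nash equilibrium.
(Confess, Quiet): Player A prefers Quiet (8 > 2) — not an equilibrium.
(Confess, Confess): Player A prefers Quiet (15 > 2); Player B prefers Quiet (16 > 7) — not an equilibrium.

(Quiet, Quiet) and (Quiet, Confess)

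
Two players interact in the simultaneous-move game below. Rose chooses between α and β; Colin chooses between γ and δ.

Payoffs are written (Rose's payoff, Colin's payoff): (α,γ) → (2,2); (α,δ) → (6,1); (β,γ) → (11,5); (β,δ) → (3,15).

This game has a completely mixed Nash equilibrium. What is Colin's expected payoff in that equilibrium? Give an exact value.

First find x, the probability Rose plays α, from Colin's indifference between γ and δ: 2x + 5(1−x) = x + 15(1−x), giving x = 10/11.
Since Colin is indifferent in equilibrium, Colin's expected payoff equals the payoff from either column against (10/11, 1/11). Using γ: 2(10/11) + 5(1/11) = 25/11.

25/11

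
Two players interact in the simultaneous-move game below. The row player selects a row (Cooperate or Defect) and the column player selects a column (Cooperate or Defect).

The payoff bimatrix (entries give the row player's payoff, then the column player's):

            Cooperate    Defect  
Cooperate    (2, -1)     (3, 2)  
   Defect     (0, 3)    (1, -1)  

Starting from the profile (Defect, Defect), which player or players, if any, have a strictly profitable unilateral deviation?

Both

The row player at (Defect, Defect) earns 1; deviating to Cooperate yields 3 — a strict improvement.
The column player earns -1; deviating to Cooperate yields 3 — a strict improvement.
Both the row player and the column player have strictly profitable deviations.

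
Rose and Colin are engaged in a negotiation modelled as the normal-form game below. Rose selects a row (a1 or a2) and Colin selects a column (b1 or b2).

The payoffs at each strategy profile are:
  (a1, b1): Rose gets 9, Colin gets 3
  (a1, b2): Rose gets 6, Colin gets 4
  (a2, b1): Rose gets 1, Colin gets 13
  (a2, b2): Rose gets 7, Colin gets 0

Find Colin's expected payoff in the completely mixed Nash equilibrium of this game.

First find x, the probability Rose plays a1, from Colin's indifference between b1 and b2: 3x + 13(1−x) = 4x, giving x = 13/14.
Since Colin is indifferent in equilibrium, Colin's expected payoff equals the payoff from either column against (13/14, 1/14). Using b1: 3(13/14) + 13(1/14) = 26/7.

26/7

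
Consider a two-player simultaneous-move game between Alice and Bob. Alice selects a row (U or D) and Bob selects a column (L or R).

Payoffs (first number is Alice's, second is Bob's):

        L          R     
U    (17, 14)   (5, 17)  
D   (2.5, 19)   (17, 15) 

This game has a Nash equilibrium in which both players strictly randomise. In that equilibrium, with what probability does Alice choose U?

4/7

Let x be the probability that Alice plays U. In a completely mixed equilibrium, Bob must be indifferent between L and R.
Bob's expected payoff from L is 14x + 19(1−x); from R it is 17x + 15(1−x).
Setting these equal: −5x + 19 = 2x + 15, so x = 4/7.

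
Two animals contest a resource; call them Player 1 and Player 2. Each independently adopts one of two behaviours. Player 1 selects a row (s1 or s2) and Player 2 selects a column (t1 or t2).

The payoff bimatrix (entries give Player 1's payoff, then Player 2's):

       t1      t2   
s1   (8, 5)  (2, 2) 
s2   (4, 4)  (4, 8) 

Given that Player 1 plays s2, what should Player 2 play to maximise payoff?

t2

Against s2, Player 2 earns 4 from t1 and 8 from t2.
So t2 is the best response.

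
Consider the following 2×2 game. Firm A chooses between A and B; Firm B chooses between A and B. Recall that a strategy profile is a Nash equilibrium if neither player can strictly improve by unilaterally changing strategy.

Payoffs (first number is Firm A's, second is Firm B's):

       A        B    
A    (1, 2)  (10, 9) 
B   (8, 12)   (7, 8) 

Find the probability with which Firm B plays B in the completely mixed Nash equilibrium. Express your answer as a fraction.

7/10

Let y be the probability that Firm B plays A. In a completely mixed equilibrium, Firm A must be indifferent between A and B.
Firm A's expected payoff from A is y + 10(1−y); from B it is 8y + 7(1−y).
Setting these equal: −9y + 10 = y + 7, so y = 3/10.
Therefore Firm B plays B with probability 1 − 3/10 = 7/10.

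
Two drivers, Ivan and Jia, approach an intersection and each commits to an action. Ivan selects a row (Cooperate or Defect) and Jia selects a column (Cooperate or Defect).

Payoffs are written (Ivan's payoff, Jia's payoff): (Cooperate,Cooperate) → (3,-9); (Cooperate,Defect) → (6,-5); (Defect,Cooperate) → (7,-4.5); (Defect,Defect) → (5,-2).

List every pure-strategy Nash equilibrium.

(Cooperate, Cooperate): Ivan prefers Defect (7 > 3); Jia prefers Defect (-5 > -9) — not an equilibrium.
(Cooperate, Defect): Ivan gets 6 ≥ 5 from Defect, and Jia gets -5 ≥ -9 from Cooperate — Nash equilibrium.
(Defect, Cooperate): Jia prefers Defect (-2 > -4.5) — not an equilibrium.
(Defect, Defect): Ivan prefers Cooperate (6 > 5) — not an equilibrium.

(Cooperate, Defect)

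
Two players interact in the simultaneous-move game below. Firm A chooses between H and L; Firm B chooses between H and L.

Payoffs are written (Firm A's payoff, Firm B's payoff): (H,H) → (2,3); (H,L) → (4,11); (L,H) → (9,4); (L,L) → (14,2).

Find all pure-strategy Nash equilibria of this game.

(L, H)

(H, H): Firm A prefers L (9 > 2); Firm B prefers L (11 > 3) — not an equilibrium.
(H, L): Firm A prefers L (14 > 4) — not an equilibrium.
(L, H): Firm A gets 9 ≥ 2 from H, and Firm B gets 4 ≥ 2 from L — Nash equilibrium.
(L, L): Firm B prefers H (4 > 2) — not an equilibrium.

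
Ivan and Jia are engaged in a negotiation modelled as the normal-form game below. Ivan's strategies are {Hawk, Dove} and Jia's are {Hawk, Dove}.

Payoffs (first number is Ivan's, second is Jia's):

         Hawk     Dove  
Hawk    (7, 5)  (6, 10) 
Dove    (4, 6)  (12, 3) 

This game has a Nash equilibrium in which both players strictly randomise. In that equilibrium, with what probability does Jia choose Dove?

1/3

Let y be the probability that Jia plays Hawk. In a completely mixed equilibrium, Ivan must be indifferent between Hawk and Dove.
Ivan's expected payoff from Hawk is 7y + 6(1−y); from Dove it is 4y + 12(1−y).
Setting these equal: y + 6 = −8y + 12, so y = 2/3.
Therefore Jia plays Dove with probability 1 − 2/3 = 1/3.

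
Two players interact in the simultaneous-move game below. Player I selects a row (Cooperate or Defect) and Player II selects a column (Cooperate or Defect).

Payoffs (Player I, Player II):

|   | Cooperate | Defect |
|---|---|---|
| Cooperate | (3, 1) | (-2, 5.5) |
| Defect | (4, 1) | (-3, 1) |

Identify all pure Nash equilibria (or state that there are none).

(Cooperate, Defect) and (Defect, Cooperate)

(Cooperate, Cooperate): Player I prefers Defect (4 > 3); Player II prefers Defect (5.5 > 1) — not an equilibrium.
(Cooperate, Defect): Player I gets -2 ≥ -3 from Defect, and Player II gets 5.5 ≥ 1 from Cooperate — Nash equilibrium.
(Defect, Cooperate): Player I gets 4 ≥ 3 from Cooperate, and Player II gets 1 ≥ 1 from Defect — Nash equilibrium.
(Defect, Defect): Player I prefers Cooperate (-2 > -3) — not an equilibrium.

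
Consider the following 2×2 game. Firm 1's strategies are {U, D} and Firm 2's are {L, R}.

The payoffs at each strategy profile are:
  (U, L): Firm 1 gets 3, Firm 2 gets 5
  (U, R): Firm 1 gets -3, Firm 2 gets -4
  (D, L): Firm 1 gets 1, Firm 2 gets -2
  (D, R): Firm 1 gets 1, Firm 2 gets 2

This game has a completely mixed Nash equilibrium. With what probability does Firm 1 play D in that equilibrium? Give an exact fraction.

Let x be the probability that Firm 1 plays U. In a completely mixed equilibrium, Firm 2 must be indifferent between L and R.
Firm 2's expected payoff from L is 5x − 2(1−x); from R it is −4x + 2(1−x).
Setting these equal: 7x − 2 = −6x + 2, so x = 4/13.
Therefore Firm 1 plays D with probability 1 − 4/13 = 9/13.

9/13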